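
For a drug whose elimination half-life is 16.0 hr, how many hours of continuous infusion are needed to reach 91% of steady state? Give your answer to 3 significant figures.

k = ln 2 / 16.0 = 0.04332 hr⁻¹
f = 1 − e^(−kt)  ⇒  t = −ln(1 − f) / k
t = −ln(1 − 0.91) / 0.04332 = 2.408 / 0.04332 ≈ 55.6 hours

55.6 hours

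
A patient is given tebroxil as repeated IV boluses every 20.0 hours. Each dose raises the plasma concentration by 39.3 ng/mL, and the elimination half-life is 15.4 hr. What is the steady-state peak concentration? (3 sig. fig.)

66.2 ng/mL

k = ln 2 / 15.4 = 0.04501 hr⁻¹
Fraction remaining after one interval: e^(−kτ) = e^(−0.04501 × 20.0) = 0.4065
R = 1 / (1 − 0.4065) = 1.685
Css,max = 39.3 × 1.685 ≈ 66.2 ng/mL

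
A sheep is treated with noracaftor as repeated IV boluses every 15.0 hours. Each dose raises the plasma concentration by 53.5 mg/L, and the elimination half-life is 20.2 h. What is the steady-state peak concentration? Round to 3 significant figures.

k = ln 2 / 20.2 = 0.03431 h⁻¹
Fraction remaining after one interval: e^(−kτ) = e^(−0.03431 × 15.0) = 0.5977
R = 1 / (1 − 0.5977) = 2.486
Css,max = 53.5 × 2.486 ≈ 133 mg/L

133 mg/L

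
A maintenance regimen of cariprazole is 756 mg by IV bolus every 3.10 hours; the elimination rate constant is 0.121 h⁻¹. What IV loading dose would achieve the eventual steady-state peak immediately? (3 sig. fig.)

2420 mg

Accumulation ratio R = 1 / (1 − e^(−kτ)) = 1 / (1 − e^(−0.1210×3.10)) = 1 / (1 − 0.6872) = 3.197
Loading dose = maintenance dose × R = 756 × 3.197 ≈ 2420 mg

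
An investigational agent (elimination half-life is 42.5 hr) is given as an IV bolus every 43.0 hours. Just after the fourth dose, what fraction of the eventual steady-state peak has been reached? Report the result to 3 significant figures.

0.940

k = ln 2 / 42.5 = 0.01631 hr⁻¹
f_n = 1 − e^(−nkτ) = 1 − e^(−4 × 0.01631 × 43.0) = 1 − e^(−2.805) = 1 − 0.06049 ≈ 0.940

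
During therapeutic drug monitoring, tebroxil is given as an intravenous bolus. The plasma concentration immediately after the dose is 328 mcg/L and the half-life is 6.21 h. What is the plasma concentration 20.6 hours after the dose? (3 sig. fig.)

k = ln 2 / 6.21 = 0.1116 h⁻¹
20.6 h is 3.317 half-lives, so C = 328 × (1/2)^3.317 = 328 × 0.1003 ≈ 32.9 mcg/L

32.9 mcg/L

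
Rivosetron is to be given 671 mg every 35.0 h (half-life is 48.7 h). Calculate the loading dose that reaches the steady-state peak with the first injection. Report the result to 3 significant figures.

1710 mg

k = ln 2 / 48.7 = 0.01423 h⁻¹
Accumulation ratio R = 1 / (1 − e^(−kτ)) = 1 / (1 − e^(−0.01423×35.0)) = 1 / (1 − 0.6077) = 2.549
Loading dose = maintenance dose × R = 671 × 2.549 ≈ 1710 mg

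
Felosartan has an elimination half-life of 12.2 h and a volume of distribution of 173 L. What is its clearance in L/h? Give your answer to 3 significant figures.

9.83 L/h

k = ln 2 / t½ = ln 2 / 12.2 = 0.05682 h⁻¹
CL = k · V = 0.05682 × 173 ≈ 9.83 L/h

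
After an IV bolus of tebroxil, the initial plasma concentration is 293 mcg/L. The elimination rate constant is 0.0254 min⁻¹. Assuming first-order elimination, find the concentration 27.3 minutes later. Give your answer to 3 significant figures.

146 mcg/L

C(t) = C₀ e^(−kt) = 293 × e^(−0.02540 × 27.3) = 293 × e^(−0.6934) = 293 × 0.4999 ≈ 146 mcg/L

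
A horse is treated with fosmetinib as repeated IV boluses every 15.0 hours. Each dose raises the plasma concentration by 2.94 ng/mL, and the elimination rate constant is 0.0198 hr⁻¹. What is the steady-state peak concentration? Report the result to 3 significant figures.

11.4 ng/mL

Fraction remaining after one interval: e^(−kτ) = e^(−0.01980 × 15.0) = 0.7430
R = 1 / (1 − 0.7430) = 3.892
Css,max = 2.94 × 3.892 ≈ 11.4 ng/mL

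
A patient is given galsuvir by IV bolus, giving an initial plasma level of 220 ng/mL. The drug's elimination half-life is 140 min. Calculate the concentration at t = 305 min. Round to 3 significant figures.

k = ln 2 / 140 = 0.004951 min⁻¹
C(t) = C₀ e^(−kt) = 220 × e^(−0.004951 × 305) = 220 × e^(−1.510) = 220 × 0.2209 ≈ 48.6 ng/mL

48.6 ng/mL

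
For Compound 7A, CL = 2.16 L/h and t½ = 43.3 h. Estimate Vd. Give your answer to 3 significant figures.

k = ln 2 / t½ = ln 2 / 43.3 = 0.01601 h⁻¹
V = CL / k = 2.16 / 0.01601 ≈ 135 L

135 L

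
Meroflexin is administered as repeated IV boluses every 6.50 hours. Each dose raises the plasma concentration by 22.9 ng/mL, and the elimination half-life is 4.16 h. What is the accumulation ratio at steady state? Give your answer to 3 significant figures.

1.51

k = ln 2 / 4.16 = 0.1666 h⁻¹
Fraction remaining after one interval: e^(−kτ) = e^(−0.1666 × 6.50) = 0.3386
R = 1 / (1 − 0.3386) = 1 / 0.6614 ≈ 1.51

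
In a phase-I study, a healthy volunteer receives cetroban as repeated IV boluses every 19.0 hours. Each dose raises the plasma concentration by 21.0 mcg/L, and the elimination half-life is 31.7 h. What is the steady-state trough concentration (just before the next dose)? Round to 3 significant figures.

40.8 mcg/L

k = ln 2 / 31.7 = 0.02187 h⁻¹
Fraction remaining after one interval: e^(−kτ) = e^(−0.02187 × 19.0) = 0.6600
R = 1 / (1 − 0.6600) = 2.942
Css,max = 21.0 × 2.942 = 61.77 mcg/L
Css,min = Css,max × e^(−kτ) = 61.77 × 0.6600 ≈ 40.8 mcg/L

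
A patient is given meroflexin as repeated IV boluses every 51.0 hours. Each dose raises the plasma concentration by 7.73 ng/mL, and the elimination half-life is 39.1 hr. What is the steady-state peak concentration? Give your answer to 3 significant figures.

k = ln 2 / 39.1 = 0.01773 hr⁻¹
Fraction remaining after one interval: e^(−kτ) = e^(−0.01773 × 51.0) = 0.4049
R = 1 / (1 − 0.4049) = 1.680
Css,max = 7.73 × 1.680 ≈ 13.0 ng/mL

13.0 ng/mL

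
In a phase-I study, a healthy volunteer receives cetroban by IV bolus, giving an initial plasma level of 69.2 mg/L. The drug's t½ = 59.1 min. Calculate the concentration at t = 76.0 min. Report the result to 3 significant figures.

28.4 mg/L

k = ln 2 / 59.1 = 0.01173 min⁻¹
C(t) = C₀ e^(−kt) = 69.2 × e^(−0.01173 × 76.0) = 69.2 × e^(−0.8914) = 69.2 × 0.4101 ≈ 28.4 mg/L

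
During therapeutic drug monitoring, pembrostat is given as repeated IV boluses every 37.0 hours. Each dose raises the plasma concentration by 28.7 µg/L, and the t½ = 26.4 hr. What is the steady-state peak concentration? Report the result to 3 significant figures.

k = ln 2 / 26.4 = 0.02626 hr⁻¹
Fraction remaining after one interval: e^(−kτ) = e^(−0.02626 × 37.0) = 0.3785
R = 1 / (1 − 0.3785) = 1.609
Css,max = 28.7 × 1.609 ≈ 46.2 µg/L

46.2 µg/L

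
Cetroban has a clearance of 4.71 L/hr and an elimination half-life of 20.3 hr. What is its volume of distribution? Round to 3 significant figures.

138 L

k = ln 2 / t½ = ln 2 / 20.3 = 0.03415 hr⁻¹
V = CL / k = 4.71 / 0.03415 ≈ 138 L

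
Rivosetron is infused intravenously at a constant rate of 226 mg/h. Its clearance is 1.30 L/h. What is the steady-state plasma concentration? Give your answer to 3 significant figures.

174 µg/mL

Css = infusion rate / CL = 226 / 1.30 ≈ 174 µg/mL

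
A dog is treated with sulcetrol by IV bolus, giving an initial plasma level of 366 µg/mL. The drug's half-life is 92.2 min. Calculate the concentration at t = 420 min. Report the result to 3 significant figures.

15.6 µg/mL

k = ln 2 / 92.2 = 0.007518 min⁻¹
420 min is 4.555 half-lives, so C = 366 × (1/2)^4.555 = 366 × 0.04253 ≈ 15.6 µg/mL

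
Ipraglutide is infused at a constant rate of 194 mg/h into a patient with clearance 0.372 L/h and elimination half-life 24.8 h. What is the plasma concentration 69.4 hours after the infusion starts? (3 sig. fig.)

Css = rate / CL = 194 / 0.372 = 521.5 mg/L
k = ln 2 / 24.8 = 0.02795 h⁻¹
C(t) = Css (1 − e^(−kt)) = 521.5 × (1 − e^(−1.940)) = 521.5 × 0.8563 ≈ 447 mg/L

447 mg/L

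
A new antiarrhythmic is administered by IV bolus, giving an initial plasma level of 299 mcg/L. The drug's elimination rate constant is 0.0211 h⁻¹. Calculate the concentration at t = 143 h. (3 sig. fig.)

14.6 mcg/L

C(t) = C₀ e^(−kt) = 299 × e^(−0.02110 × 143) = 299 × e^(−3.017) = 299 × 0.04893 ≈ 14.6 mcg/L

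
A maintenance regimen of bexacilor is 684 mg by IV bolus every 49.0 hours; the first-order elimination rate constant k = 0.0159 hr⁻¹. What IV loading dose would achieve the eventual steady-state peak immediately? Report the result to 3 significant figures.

Accumulation ratio R = 1 / (1 − e^(−kτ)) = 1 / (1 − e^(−0.01590×49.0)) = 1 / (1 − 0.4588) = 1.848
Loading dose = maintenance dose × R = 684 × 1.848 ≈ 1260 mg

1260 mg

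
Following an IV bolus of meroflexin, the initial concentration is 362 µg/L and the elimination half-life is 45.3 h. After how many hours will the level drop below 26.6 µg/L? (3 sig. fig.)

k = ln 2 / 45.3 = 0.01530 h⁻¹
C(t) = C₀ e^(−kt)  ⇒  t = ln(C₀/C) / k
t = ln(362/26.6) / 0.01530 = 2.611 / 0.01530 ≈ 171 hours

171 hours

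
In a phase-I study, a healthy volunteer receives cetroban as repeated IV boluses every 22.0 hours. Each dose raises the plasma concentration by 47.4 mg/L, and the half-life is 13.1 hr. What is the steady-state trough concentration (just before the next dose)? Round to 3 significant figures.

k = ln 2 / 13.1 = 0.05291 hr⁻¹
Fraction remaining after one interval: e^(−kτ) = e^(−0.05291 × 22.0) = 0.3122
R = 1 / (1 − 0.3122) = 1.454
Css,max = 47.4 × 1.454 = 68.92 mg/L
Css,min = Css,max × e^(−kτ) = 68.92 × 0.3122 ≈ 21.5 mg/L

21.5 mg/L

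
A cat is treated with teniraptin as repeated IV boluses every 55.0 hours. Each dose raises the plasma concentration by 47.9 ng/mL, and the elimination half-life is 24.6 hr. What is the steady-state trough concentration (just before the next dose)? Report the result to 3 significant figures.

12.9 ng/mL

k = ln 2 / 24.6 = 0.02818 hr⁻¹
Fraction remaining after one interval: e^(−kτ) = e^(−0.02818 × 55.0) = 0.2123
R = 1 / (1 − 0.2123) = 1.270
Css,max = 47.9 × 1.270 = 60.81 ng/mL
Css,min = Css,max × e^(−kτ) = 60.81 × 0.2123 ≈ 12.9 ng/mL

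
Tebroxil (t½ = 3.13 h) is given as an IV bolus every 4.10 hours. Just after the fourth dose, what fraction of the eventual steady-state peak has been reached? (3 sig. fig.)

0.974

k = ln 2 / 3.13 = 0.2215 h⁻¹
f_n = 1 − e^(−nkτ) = 1 − e^(−4 × 0.2215 × 4.10) = 1 − e^(−3.632) = 1 − 0.02647 ≈ 0.974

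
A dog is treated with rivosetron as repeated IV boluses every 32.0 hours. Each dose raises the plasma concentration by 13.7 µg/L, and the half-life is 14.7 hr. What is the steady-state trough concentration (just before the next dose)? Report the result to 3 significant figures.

3.89 µg/L

k = ln 2 / 14.7 = 0.04715 hr⁻¹
Fraction remaining after one interval: e^(−kτ) = e^(−0.04715 × 32.0) = 0.2212
R = 1 / (1 − 0.2212) = 1.284
Css,max = 13.7 × 1.284 = 17.59 µg/L
Css,min = Css,max × e^(−kτ) = 17.59 × 0.2212 ≈ 3.89 µg/L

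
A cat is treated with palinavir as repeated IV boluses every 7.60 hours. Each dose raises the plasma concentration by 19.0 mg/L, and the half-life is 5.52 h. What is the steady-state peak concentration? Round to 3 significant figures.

k = ln 2 / 5.52 = 0.1256 h⁻¹
Fraction remaining after one interval: e^(−kτ) = e^(−0.1256 × 7.60) = 0.3851
R = 1 / (1 − 0.3851) = 1.626
Css,max = 19.0 × 1.626 ≈ 30.9 mg/L

30.9 mg/L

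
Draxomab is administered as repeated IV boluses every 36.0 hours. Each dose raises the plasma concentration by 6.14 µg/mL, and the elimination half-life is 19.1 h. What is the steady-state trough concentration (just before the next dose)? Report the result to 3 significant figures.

2.28 µg/mL

k = ln 2 / 19.1 = 0.03629 h⁻¹
Fraction remaining after one interval: e^(−kτ) = e^(−0.03629 × 36.0) = 0.2708
R = 1 / (1 − 0.2708) = 1.371
Css,max = 6.14 × 1.371 = 8.420 µg/mL
Css,min = Css,max × e^(−kτ) = 8.420 × 0.2708 ≈ 2.28 µg/mL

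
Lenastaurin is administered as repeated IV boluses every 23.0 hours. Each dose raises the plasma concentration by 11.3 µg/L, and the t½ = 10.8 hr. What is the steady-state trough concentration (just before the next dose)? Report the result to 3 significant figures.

k = ln 2 / 10.8 = 0.06418 hr⁻¹
Fraction remaining after one interval: e^(−kτ) = e^(−0.06418 × 23.0) = 0.2285
R = 1 / (1 − 0.2285) = 1.296
Css,max = 11.3 × 1.296 = 14.65 µg/L
Css,min = Css,max × e^(−kτ) = 14.65 × 0.2285 ≈ 3.35 µg/L

3.35 µg/L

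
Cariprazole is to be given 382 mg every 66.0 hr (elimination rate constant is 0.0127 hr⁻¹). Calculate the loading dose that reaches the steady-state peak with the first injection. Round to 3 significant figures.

Accumulation ratio R = 1 / (1 − e^(−kτ)) = 1 / (1 − e^(−0.01270×66.0)) = 1 / (1 − 0.4325) = 1.762
Loading dose = maintenance dose × R = 382 × 1.762 ≈ 673 mg

673 mg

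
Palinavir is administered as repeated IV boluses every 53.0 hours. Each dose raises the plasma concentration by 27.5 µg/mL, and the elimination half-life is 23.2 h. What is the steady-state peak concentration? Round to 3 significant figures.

k = ln 2 / 23.2 = 0.02988 h⁻¹
Fraction remaining after one interval: e^(−kτ) = e^(−0.02988 × 53.0) = 0.2053
R = 1 / (1 − 0.2053) = 1.258
Css,max = 27.5 × 1.258 ≈ 34.6 µg/mL

34.6 µg/mL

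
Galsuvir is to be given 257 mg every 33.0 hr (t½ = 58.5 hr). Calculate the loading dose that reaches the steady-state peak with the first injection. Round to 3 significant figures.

794 mg

k = ln 2 / 58.5 = 0.01185 hr⁻¹
Accumulation ratio R = 1 / (1 − e^(−kτ)) = 1 / (1 − e^(−0.01185×33.0)) = 1 / (1 − 0.6764) = 3.090
Loading dose = maintenance dose × R = 257 × 3.090 ≈ 794 mg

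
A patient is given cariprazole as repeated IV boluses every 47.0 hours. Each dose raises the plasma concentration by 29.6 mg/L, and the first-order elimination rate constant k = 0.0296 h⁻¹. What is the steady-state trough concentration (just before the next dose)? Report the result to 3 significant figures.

Fraction remaining after one interval: e^(−kτ) = e^(−0.02960 × 47.0) = 0.2488
R = 1 / (1 − 0.2488) = 1.331
Css,max = 29.6 × 1.331 = 39.40 mg/L
Css,min = Css,max × e^(−kτ) = 39.40 × 0.2488 ≈ 9.80 mg/L

9.80 mg/L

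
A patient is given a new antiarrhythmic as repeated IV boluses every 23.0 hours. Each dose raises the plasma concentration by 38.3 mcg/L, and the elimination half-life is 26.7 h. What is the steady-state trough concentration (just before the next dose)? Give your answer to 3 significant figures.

46.9 mcg/L

k = ln 2 / 26.7 = 0.02596 h⁻¹
Fraction remaining after one interval: e^(−kτ) = e^(−0.02596 × 23.0) = 0.5504
R = 1 / (1 − 0.5504) = 2.224
Css,max = 38.3 × 2.224 = 85.19 mcg/L
Css,min = Css,max × e^(−kτ) = 85.19 × 0.5504 ≈ 46.9 mcg/L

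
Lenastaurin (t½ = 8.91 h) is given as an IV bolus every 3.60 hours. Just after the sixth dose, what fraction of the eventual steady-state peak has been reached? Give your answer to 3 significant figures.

0.814

k = ln 2 / 8.91 = 0.07779 h⁻¹
f_n = 1 − e^(−nkτ) = 1 − e^(−6 × 0.07779 × 3.60) = 1 − e^(−1.680) = 1 − 0.1863 ≈ 0.814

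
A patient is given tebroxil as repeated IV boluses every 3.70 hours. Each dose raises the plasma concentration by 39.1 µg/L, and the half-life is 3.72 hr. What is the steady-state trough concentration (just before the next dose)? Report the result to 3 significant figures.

k = ln 2 / 3.72 = 0.1863 hr⁻¹
Fraction remaining after one interval: e^(−kτ) = e^(−0.1863 × 3.70) = 0.5019
R = 1 / (1 − 0.5019) = 2.007
Css,max = 39.1 × 2.007 = 78.49 µg/L
Css,min = Css,max × e^(−kτ) = 78.49 × 0.5019 ≈ 39.4 µg/L

39.4 µg/L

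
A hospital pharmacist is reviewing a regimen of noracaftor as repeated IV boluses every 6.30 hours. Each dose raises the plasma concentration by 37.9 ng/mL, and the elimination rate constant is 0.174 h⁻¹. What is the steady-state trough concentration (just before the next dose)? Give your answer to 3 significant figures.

Fraction remaining after one interval: e^(−kτ) = e^(−0.1740 × 6.30) = 0.3341
R = 1 / (1 − 0.3341) = 1.502
Css,max = 37.9 × 1.502 = 56.92 ng/mL
Css,min = Css,max × e^(−kτ) = 56.92 × 0.3341 ≈ 19.0 ng/mL

19.0 ng/mL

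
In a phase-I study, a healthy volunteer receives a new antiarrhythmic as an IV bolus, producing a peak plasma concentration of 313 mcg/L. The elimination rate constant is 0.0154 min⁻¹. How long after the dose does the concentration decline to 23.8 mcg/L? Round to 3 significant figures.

167 minutes

C(t) = C₀ e^(−kt)  ⇒  t = ln(C₀/C) / k
t = ln(313/23.8) / 0.01540 = 2.577 / 0.01540 ≈ 167 minutes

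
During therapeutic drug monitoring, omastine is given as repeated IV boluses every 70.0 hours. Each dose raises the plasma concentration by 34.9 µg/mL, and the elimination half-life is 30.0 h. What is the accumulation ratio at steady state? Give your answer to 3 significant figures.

1.25

k = ln 2 / 30.0 = 0.02310 h⁻¹
Fraction remaining after one interval: e^(−kτ) = e^(−0.02310 × 70.0) = 0.1984
R = 1 / (1 − 0.1984) = 1 / 0.8016 ≈ 1.25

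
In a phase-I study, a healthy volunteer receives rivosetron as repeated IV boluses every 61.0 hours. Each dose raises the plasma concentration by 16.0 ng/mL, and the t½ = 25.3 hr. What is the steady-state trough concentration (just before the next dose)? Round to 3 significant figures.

k = ln 2 / 25.3 = 0.02740 hr⁻¹
Fraction remaining after one interval: e^(−kτ) = e^(−0.02740 × 61.0) = 0.1880
R = 1 / (1 − 0.1880) = 1.232
Css,max = 16.0 × 1.232 = 19.70 ng/mL
Css,min = Css,max × e^(−kτ) = 19.70 × 0.1880 ≈ 3.70 ng/mL

3.70 ng/mL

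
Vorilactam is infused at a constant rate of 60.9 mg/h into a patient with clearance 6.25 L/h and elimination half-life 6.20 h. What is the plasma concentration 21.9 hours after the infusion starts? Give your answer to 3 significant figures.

Css = rate / CL = 60.9 / 6.25 = 9.744 µg/mL
k = ln 2 / 6.20 = 0.1118 h⁻¹
C(t) = Css (1 − e^(−kt)) = 9.744 × (1 − e^(−2.448)) = 9.744 × 0.9136 ≈ 8.90 µg/mL

8.90 µg/mL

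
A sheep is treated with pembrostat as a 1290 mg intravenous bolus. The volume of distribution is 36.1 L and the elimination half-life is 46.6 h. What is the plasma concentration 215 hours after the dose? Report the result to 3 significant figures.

C₀ = dose / V = 1290 / 36.1 = 35.73 µg/mL
k = ln 2 / 46.6 = 0.01487 h⁻¹
C(t) = C₀ e^(−kt) = 35.73 × e^(−0.01487 × 215) = 35.73 × e^(−3.198) = 35.73 × 0.04084 ≈ 1.46 µg/mL

1.46 µg/mL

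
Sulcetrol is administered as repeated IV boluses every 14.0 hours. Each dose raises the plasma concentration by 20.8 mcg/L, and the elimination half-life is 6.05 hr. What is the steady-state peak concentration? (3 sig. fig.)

k = ln 2 / 6.05 = 0.1146 hr⁻¹
Fraction remaining after one interval: e^(−kτ) = e^(−0.1146 × 14.0) = 0.2011
R = 1 / (1 − 0.2011) = 1.252
Css,max = 20.8 × 1.252 ≈ 26.0 mcg/L

26.0 mcg/L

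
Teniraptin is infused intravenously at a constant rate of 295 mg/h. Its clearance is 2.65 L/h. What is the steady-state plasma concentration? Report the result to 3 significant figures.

111 µg/mL

Css = infusion rate / CL = 295 / 2.65 ≈ 111 µg/mL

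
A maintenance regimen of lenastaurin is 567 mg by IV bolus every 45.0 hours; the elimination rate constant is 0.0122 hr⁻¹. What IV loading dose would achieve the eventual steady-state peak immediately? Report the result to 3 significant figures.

Accumulation ratio R = 1 / (1 − e^(−kτ)) = 1 / (1 − e^(−0.01220×45.0)) = 1 / (1 − 0.5775) = 2.367
Loading dose = maintenance dose × R = 567 × 2.367 ≈ 1340 mg

1340 mg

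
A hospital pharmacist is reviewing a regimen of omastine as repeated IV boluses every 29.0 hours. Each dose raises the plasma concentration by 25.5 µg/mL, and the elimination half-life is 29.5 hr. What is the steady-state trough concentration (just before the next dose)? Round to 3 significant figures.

26.1 µg/mL

k = ln 2 / 29.5 = 0.02350 hr⁻¹
Fraction remaining after one interval: e^(−kτ) = e^(−0.02350 × 29.0) = 0.5059
R = 1 / (1 − 0.5059) = 2.024
Css,max = 25.5 × 2.024 = 51.61 µg/mL
Css,min = Css,max × e^(−kτ) = 51.61 × 0.5059 ≈ 26.1 µg/mL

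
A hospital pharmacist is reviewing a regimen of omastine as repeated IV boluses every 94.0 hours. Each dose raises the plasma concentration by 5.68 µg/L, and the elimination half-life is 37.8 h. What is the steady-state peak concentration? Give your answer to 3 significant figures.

k = ln 2 / 37.8 = 0.01834 h⁻¹
Fraction remaining after one interval: e^(−kτ) = e^(−0.01834 × 94.0) = 0.1784
R = 1 / (1 − 0.1784) = 1.217
Css,max = 5.68 × 1.217 ≈ 6.91 µg/L

6.91 µg/L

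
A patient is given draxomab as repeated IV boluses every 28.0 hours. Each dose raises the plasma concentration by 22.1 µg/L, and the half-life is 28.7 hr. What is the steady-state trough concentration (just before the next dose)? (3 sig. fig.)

k = ln 2 / 28.7 = 0.02415 hr⁻¹
Fraction remaining after one interval: e^(−kτ) = e^(−0.02415 × 28.0) = 0.5085
R = 1 / (1 − 0.5085) = 2.035
Css,max = 22.1 × 2.035 = 44.97 µg/L
Css,min = Css,max × e^(−kτ) = 44.97 × 0.5085 ≈ 22.9 µg/L

22.9 µg/L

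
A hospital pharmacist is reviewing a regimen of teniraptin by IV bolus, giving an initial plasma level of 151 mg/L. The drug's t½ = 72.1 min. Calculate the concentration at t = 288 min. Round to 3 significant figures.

9.47 mg/L

k = ln 2 / 72.1 = 0.009614 min⁻¹
288 min is 3.994 half-lives, so C = 151 × (1/2)^3.994 = 151 × 0.06274 ≈ 9.47 mg/L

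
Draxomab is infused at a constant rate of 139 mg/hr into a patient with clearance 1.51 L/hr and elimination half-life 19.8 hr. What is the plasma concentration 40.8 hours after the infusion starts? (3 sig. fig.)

70.0 µg/mL

Css = rate / CL = 139 / 1.51 = 92.05 µg/mL
k = ln 2 / 19.8 = 0.03501 hr⁻¹
C(t) = Css (1 − e^(−kt)) = 92.05 × (1 − e^(−1.428)) = 92.05 × 0.7603 ≈ 70.0 µg/mL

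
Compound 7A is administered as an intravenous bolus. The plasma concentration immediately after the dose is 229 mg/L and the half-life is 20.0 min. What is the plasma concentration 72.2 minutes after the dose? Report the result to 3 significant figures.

18.8 mg/L

k = ln 2 / 20.0 = 0.03466 min⁻¹
C(t) = C₀ e^(−kt) = 229 × e^(−0.03466 × 72.2) = 229 × e^(−2.502) = 229 × 0.08190 ≈ 18.8 mg/L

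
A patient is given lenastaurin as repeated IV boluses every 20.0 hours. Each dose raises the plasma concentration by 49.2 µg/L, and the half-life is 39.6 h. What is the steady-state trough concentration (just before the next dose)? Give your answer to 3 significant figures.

117 µg/L

k = ln 2 / 39.6 = 0.01750 h⁻¹
Fraction remaining after one interval: e^(−kτ) = e^(−0.01750 × 20.0) = 0.7046
R = 1 / (1 − 0.7046) = 3.386
Css,max = 49.2 × 3.386 = 166.6 µg/L
Css,min = Css,max × e^(−kτ) = 166.6 × 0.7046 ≈ 117 µg/L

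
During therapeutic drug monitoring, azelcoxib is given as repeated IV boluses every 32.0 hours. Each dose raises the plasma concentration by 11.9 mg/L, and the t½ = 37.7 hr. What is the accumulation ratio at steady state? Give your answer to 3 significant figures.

2.25

k = ln 2 / 37.7 = 0.01839 hr⁻¹
Fraction remaining after one interval: e^(−kτ) = e^(−0.01839 × 32.0) = 0.5552
R = 1 / (1 − 0.5552) = 1 / 0.4448 ≈ 2.25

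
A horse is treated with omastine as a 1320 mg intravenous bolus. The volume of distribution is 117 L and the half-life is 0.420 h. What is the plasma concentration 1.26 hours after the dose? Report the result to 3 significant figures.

C₀ = dose / V = 1320 / 117 = 11.28 mg/L
k = ln 2 / 0.420 = 1.650 h⁻¹
C(t) = C₀ e^(−kt) = 11.28 × e^(−1.650 × 1.26) = 11.28 × e^(−2.079) = 11.28 × 0.1250 ≈ 1.41 mg/L

1.41 mg/L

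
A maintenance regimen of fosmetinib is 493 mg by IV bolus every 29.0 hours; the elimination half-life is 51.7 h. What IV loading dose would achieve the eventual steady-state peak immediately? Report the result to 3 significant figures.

k = ln 2 / 51.7 = 0.01341 h⁻¹
Accumulation ratio R = 1 / (1 − e^(−kτ)) = 1 / (1 − e^(−0.01341×29.0)) = 1 / (1 − 0.6779) = 3.104
Loading dose = maintenance dose × R = 493 × 3.104 ≈ 1530 mg

1530 mg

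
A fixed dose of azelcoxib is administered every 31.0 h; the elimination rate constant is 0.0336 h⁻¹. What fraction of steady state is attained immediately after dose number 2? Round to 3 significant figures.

0.875

f_n = 1 − e^(−nkτ) = 1 − e^(−2 × 0.03360 × 31.0) = 1 − e^(−2.083) = 1 − 0.1245 ≈ 0.875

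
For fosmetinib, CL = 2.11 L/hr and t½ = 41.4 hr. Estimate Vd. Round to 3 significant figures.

126 L

k = ln 2 / t½ = ln 2 / 41.4 = 0.01674 hr⁻¹
V = CL / k = 2.11 / 0.01674 ≈ 126 L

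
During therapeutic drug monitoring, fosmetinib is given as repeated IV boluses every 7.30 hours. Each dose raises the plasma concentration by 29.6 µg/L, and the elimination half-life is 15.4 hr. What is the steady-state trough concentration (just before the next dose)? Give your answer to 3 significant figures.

76.1 µg/L

k = ln 2 / 15.4 = 0.04501 hr⁻¹
Fraction remaining after one interval: e^(−kτ) = e^(−0.04501 × 7.30) = 0.7200
R = 1 / (1 − 0.7200) = 3.571
Css,max = 29.6 × 3.571 = 105.7 µg/L
Css,min = Css,max × e^(−kτ) = 105.7 × 0.7200 ≈ 76.1 µg/L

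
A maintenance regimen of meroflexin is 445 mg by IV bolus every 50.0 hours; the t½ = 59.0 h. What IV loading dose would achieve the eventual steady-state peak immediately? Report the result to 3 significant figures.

1000 mg

k = ln 2 / 59.0 = 0.01175 h⁻¹
Accumulation ratio R = 1 / (1 − e^(−kτ)) = 1 / (1 − e^(−0.01175×50.0)) = 1 / (1 − 0.5558) = 2.251
Loading dose = maintenance dose × R = 445 × 2.251 ≈ 1000 mg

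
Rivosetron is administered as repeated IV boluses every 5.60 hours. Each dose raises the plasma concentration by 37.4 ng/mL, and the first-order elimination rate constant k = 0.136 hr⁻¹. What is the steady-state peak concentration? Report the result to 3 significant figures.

70.2 ng/mL

Fraction remaining after one interval: e^(−kτ) = e^(−0.1360 × 5.60) = 0.4669
R = 1 / (1 − 0.4669) = 1.876
Css,max = 37.4 × 1.876 ≈ 70.2 ng/mL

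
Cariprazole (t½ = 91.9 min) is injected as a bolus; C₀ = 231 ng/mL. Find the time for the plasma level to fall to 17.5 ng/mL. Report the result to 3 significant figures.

k = ln 2 / 91.9 = 0.007542 min⁻¹
C(t) = C₀ e^(−kt)  ⇒  t = ln(C₀/C) / k
t = ln(231/17.5) / 0.007542 = 2.580 / 0.007542 ≈ 342 minutes

342 minutes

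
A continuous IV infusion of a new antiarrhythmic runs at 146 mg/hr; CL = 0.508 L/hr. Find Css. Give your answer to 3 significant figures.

Css = infusion rate / CL = 146 / 0.508 ≈ 287 mg/L

287 mg/L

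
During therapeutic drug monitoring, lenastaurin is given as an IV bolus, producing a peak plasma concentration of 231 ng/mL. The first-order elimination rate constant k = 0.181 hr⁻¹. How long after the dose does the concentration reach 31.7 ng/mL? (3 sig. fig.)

11.0 hours

C(t) = C₀ e^(−kt)  ⇒  t = ln(C₀/C) / k
t = ln(231/31.7) / 0.1810 = 1.986 / 0.1810 ≈ 11.0 hours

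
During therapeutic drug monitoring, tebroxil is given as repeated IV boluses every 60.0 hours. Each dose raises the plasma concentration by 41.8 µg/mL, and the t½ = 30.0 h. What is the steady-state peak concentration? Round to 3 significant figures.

k = ln 2 / 30.0 = 0.02310 h⁻¹
Fraction remaining after one interval: e^(−kτ) = e^(−0.02310 × 60.0) = 0.2500
R = 1 / (1 − 0.2500) = 1.333
Css,max = 41.8 × 1.333 ≈ 55.7 µg/mL

55.7 µg/mL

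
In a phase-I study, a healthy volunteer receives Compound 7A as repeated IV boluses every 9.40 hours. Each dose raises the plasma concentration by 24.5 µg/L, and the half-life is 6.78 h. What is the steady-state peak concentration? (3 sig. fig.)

39.7 µg/L

k = ln 2 / 6.78 = 0.1022 h⁻¹
Fraction remaining after one interval: e^(−kτ) = e^(−0.1022 × 9.40) = 0.3825
R = 1 / (1 − 0.3825) = 1.619
Css,max = 24.5 × 1.619 ≈ 39.7 µg/L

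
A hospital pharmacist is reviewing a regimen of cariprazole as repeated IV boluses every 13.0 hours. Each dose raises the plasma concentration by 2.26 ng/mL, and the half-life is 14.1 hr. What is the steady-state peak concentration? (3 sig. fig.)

4.79 ng/mL

k = ln 2 / 14.1 = 0.04916 hr⁻¹
Fraction remaining after one interval: e^(−kτ) = e^(−0.04916 × 13.0) = 0.5278
R = 1 / (1 − 0.5278) = 2.118
Css,max = 2.26 × 2.118 ≈ 4.79 ng/mL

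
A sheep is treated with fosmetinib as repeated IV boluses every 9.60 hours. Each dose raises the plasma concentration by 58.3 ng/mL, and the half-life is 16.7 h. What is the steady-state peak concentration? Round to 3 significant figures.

k = ln 2 / 16.7 = 0.04151 h⁻¹
Fraction remaining after one interval: e^(−kτ) = e^(−0.04151 × 9.60) = 0.6714
R = 1 / (1 − 0.6714) = 3.043
Css,max = 58.3 × 3.043 ≈ 177 ng/mL

177 ng/mL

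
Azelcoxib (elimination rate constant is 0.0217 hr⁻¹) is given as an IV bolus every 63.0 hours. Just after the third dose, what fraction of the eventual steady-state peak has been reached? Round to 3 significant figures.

0.983

f_n = 1 − e^(−nkτ) = 1 − e^(−3 × 0.02170 × 63.0) = 1 − e^(−4.101) = 1 − 0.01655 ≈ 0.983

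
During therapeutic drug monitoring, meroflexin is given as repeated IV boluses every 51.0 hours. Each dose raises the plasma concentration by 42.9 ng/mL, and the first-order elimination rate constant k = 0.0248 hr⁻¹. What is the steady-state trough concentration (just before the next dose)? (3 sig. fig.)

16.9 ng/mL

Fraction remaining after one interval: e^(−kτ) = e^(−0.02480 × 51.0) = 0.2823
R = 1 / (1 − 0.2823) = 1.393
Css,max = 42.9 × 1.393 = 59.77 ng/mL
Css,min = Css,max × e^(−kτ) = 59.77 × 0.2823 ≈ 16.9 ng/mL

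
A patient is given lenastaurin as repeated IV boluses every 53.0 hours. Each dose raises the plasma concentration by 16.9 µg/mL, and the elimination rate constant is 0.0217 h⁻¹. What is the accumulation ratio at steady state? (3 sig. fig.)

Fraction remaining after one interval: e^(−kτ) = e^(−0.02170 × 53.0) = 0.3166
R = 1 / (1 − 0.3166) = 1 / 0.6834 ≈ 1.46

1.46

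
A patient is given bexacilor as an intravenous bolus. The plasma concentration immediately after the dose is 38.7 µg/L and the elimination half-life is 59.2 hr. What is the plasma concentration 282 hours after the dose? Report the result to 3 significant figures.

1.42 µg/L

k = ln 2 / 59.2 = 0.01171 hr⁻¹
282 hr is 4.764 half-lives, so C = 38.7 × (1/2)^4.764 = 38.7 × 0.03682 ≈ 1.42 µg/L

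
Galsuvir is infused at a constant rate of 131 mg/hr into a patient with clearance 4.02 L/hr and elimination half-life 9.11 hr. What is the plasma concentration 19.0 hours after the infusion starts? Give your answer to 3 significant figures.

Css = rate / CL = 131 / 4.02 = 32.59 µg/mL
k = ln 2 / 9.11 = 0.07609 hr⁻¹
C(t) = Css (1 − e^(−kt)) = 32.59 × (1 − e^(−1.446)) = 32.59 × 0.7644 ≈ 24.9 µg/mL

24.9 µg/mL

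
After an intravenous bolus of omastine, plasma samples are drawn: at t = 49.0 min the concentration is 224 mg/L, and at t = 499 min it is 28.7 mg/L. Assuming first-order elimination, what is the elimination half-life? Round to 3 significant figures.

k = ln(C₁/C₂) / (t₂ − t₁) = ln(224/28.7) / (499 − 49.0)
  = 2.055 / 450.0 = 0.004566 min⁻¹
t½ = ln 2 / k = ln 2 / 0.004566 ≈ 152 minutes

152 minutes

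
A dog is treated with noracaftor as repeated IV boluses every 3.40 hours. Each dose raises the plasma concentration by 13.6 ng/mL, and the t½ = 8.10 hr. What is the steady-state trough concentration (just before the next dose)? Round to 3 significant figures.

40.3 ng/mL

k = ln 2 / 8.10 = 0.08557 hr⁻¹
Fraction remaining after one interval: e^(−kτ) = e^(−0.08557 × 3.40) = 0.7476
R = 1 / (1 − 0.7476) = 3.961
Css,max = 13.6 × 3.961 = 53.87 ng/mL
Css,min = Css,max × e^(−kτ) = 53.87 × 0.7476 ≈ 40.3 ng/mL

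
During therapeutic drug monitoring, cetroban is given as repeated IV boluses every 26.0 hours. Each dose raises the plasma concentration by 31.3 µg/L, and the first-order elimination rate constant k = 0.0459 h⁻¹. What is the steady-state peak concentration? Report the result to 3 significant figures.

44.9 µg/L

Fraction remaining after one interval: e^(−kτ) = e^(−0.04590 × 26.0) = 0.3032
R = 1 / (1 − 0.3032) = 1.435
Css,max = 31.3 × 1.435 ≈ 44.9 µg/L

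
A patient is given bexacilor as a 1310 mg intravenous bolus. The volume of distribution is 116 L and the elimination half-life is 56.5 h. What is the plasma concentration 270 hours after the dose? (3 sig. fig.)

0.411 µg/mL

C₀ = dose / V = 1310 / 116 = 11.29 µg/mL
k = ln 2 / 56.5 = 0.01227 h⁻¹
C(t) = C₀ e^(−kt) = 11.29 × e^(−0.01227 × 270) = 11.29 × e^(−3.312) = 11.29 × 0.03643 ≈ 0.411 µg/mL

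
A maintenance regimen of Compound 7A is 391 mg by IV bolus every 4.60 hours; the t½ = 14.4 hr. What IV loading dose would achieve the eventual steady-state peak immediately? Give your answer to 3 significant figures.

1970 mg

k = ln 2 / 14.4 = 0.04814 hr⁻¹
Accumulation ratio R = 1 / (1 − e^(−kτ)) = 1 / (1 − e^(−0.04814×4.60)) = 1 / (1 − 0.8014) = 5.035
Loading dose = maintenance dose × R = 391 × 5.035 ≈ 1970 mg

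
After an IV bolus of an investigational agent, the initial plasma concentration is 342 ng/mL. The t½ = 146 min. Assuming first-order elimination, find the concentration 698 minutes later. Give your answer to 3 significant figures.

12.4 ng/mL

k = ln 2 / 146 = 0.004748 min⁻¹
698 min is 4.781 half-lives, so C = 342 × (1/2)^4.781 = 342 × 0.03638 ≈ 12.4 ng/mL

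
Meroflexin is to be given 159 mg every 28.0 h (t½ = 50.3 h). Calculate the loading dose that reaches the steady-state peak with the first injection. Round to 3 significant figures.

497 mg

k = ln 2 / 50.3 = 0.01378 h⁻¹
Accumulation ratio R = 1 / (1 − e^(−kτ)) = 1 / (1 − e^(−0.01378×28.0)) = 1 / (1 − 0.6799) = 3.124
Loading dose = maintenance dose × R = 159 × 3.124 ≈ 497 mg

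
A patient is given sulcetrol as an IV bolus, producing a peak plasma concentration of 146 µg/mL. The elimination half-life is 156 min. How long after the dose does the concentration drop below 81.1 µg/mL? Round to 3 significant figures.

k = ln 2 / 156 = 0.004443 min⁻¹
C(t) = C₀ e^(−kt)  ⇒  t = ln(C₀/C) / k
t = ln(146/81.1) / 0.004443 = 0.5879 / 0.004443 ≈ 132 minutes

132 minutes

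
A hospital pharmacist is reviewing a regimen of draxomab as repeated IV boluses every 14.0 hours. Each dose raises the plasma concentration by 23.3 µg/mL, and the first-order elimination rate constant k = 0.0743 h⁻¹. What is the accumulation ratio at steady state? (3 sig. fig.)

Fraction remaining after one interval: e^(−kτ) = e^(−0.07430 × 14.0) = 0.3534
R = 1 / (1 − 0.3534) = 1 / 0.6466 ≈ 1.55

1.55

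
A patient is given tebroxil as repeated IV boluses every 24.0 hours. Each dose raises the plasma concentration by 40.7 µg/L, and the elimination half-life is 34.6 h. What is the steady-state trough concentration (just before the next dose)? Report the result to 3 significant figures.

k = ln 2 / 34.6 = 0.02003 h⁻¹
Fraction remaining after one interval: e^(−kτ) = e^(−0.02003 × 24.0) = 0.6183
R = 1 / (1 − 0.6183) = 2.620
Css,max = 40.7 × 2.620 = 106.6 µg/L
Css,min = Css,max × e^(−kτ) = 106.6 × 0.6183 ≈ 65.9 µg/L

65.9 µg/L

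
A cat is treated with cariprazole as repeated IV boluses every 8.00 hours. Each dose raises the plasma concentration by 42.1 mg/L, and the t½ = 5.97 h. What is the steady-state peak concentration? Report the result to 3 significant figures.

k = ln 2 / 5.97 = 0.1161 h⁻¹
Fraction remaining after one interval: e^(−kτ) = e^(−0.1161 × 8.00) = 0.3950
R = 1 / (1 − 0.3950) = 1.653
Css,max = 42.1 × 1.653 ≈ 69.6 mg/L

69.6 mg/L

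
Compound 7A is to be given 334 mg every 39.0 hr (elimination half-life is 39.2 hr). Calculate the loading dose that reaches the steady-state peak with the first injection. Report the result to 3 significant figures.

670 mg

k = ln 2 / 39.2 = 0.01768 hr⁻¹
Accumulation ratio R = 1 / (1 − e^(−kτ)) = 1 / (1 − e^(−0.01768×39.0)) = 1 / (1 − 0.5018) = 2.007
Loading dose = maintenance dose × R = 334 × 2.007 ≈ 670 mg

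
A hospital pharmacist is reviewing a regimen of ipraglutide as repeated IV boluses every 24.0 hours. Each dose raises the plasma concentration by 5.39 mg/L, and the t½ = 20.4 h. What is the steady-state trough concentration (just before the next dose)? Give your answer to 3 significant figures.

k = ln 2 / 20.4 = 0.03398 h⁻¹
Fraction remaining after one interval: e^(−kτ) = e^(−0.03398 × 24.0) = 0.4424
R = 1 / (1 − 0.4424) = 1.794
Css,max = 5.39 × 1.794 = 9.667 mg/L
Css,min = Css,max × e^(−kτ) = 9.667 × 0.4424 ≈ 4.28 mg/L

4.28 mg/L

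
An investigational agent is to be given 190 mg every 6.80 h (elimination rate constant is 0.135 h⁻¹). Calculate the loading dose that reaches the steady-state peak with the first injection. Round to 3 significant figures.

Accumulation ratio R = 1 / (1 − e^(−kτ)) = 1 / (1 − e^(−0.1350×6.80)) = 1 / (1 − 0.3993) = 1.665
Loading dose = maintenance dose × R = 190 × 1.665 ≈ 316 mg

316 mg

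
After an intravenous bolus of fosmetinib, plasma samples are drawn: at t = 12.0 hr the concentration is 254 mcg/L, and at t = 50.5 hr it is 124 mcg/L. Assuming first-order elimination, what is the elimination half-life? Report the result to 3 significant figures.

k = ln(C₁/C₂) / (t₂ − t₁) = ln(254/124) / (50.5 − 12.0)
  = 0.7171 / 38.50 = 0.01862 hr⁻¹
t½ = ln 2 / k = ln 2 / 0.01862 ≈ 37.2 hours

37.2 hours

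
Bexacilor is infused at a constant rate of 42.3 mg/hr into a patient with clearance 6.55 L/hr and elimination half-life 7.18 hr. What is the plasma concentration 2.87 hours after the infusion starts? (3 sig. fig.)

1.56 mg/L

Css = rate / CL = 42.3 / 6.55 = 6.458 mg/L
k = ln 2 / 7.18 = 0.09654 hr⁻¹
C(t) = Css (1 − e^(−kt)) = 6.458 × (1 − e^(−0.2771)) = 6.458 × 0.2420 ≈ 1.56 mg/L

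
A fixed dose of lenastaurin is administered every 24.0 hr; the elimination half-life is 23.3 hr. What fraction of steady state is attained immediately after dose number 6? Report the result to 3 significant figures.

0.986

k = ln 2 / 23.3 = 0.02975 hr⁻¹
f_n = 1 − e^(−nkτ) = 1 − e^(−6 × 0.02975 × 24.0) = 1 − e^(−4.284) = 1 − 0.01379 ≈ 0.986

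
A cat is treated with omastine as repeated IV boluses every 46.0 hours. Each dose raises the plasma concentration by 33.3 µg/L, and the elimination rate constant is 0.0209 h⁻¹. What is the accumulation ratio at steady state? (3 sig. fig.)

Fraction remaining after one interval: e^(−kτ) = e^(−0.02090 × 46.0) = 0.3824
R = 1 / (1 − 0.3824) = 1 / 0.6176 ≈ 1.62

1.62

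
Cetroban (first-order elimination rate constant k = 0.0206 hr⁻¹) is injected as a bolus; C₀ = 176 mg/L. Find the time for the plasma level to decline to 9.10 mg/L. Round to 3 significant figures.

144 hours

C(t) = C₀ e^(−kt)  ⇒  t = ln(C₀/C) / k
t = ln(176/9.10) / 0.02060 = 2.962 / 0.02060 ≈ 144 hours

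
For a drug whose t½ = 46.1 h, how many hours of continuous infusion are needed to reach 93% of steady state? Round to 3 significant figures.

k = ln 2 / 46.1 = 0.01504 h⁻¹
f = 1 − e^(−kt)  ⇒  t = −ln(1 − f) / k
t = −ln(1 − 0.93) / 0.01504 = 2.659 / 0.01504 ≈ 177 hours

177 hours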